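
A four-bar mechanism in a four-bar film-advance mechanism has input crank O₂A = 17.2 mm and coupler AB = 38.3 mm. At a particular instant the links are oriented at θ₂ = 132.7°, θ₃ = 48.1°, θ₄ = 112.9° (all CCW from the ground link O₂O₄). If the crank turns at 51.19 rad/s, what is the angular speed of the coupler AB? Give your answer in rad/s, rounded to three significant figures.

8.61

ω₂ = 51.19 rad/s
Differentiating the loop-closure r₂e^{iθ₂}+r₃e^{iθ₃}=r₁+r₄e^{iθ₄} gives r₂ω₂e^{iθ₂}+r₃ω₃e^{iθ₃}=r₄ω₄e^{iθ₄}.
Eliminating the other unknown: ω₃ = r₂ω₂ sin(θ₄−θ₂) / [r₃ sin(θ₃−θ₄)].
Numerator sine = -0.33874; denominator sine = -0.90483.
Result = 0.0172·51.19·(-0.33874) / (0.0383·(-0.90483)) = +8.6062 rad/s; magnitude 8.6062 rad/s.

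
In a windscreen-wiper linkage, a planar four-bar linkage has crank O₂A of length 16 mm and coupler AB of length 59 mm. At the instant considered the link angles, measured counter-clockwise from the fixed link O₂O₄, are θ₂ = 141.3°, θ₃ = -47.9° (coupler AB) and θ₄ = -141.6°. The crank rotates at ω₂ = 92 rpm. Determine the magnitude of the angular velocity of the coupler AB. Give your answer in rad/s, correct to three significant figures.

2.55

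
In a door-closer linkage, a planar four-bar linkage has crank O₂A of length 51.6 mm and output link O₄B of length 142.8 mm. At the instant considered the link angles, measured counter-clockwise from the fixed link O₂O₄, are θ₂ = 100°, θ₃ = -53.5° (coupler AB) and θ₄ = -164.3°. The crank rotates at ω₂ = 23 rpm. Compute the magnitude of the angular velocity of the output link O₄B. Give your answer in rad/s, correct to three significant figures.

0.415

ω₂ = 2.409 rad/s (from 23 rpm).
Differentiating the loop-closure r₂e^{iθ₂}+r₃e^{iθ₃}=r₁+r₄e^{iθ₄} gives r₂ω₂e^{iθ₂}+r₃ω₃e^{iθ₃}=r₄ω₄e^{iθ₄}.
Eliminating the other unknown: ω₄ = r₂ω₂ sin(θ₂−θ₃) / [r₄ sin(θ₄−θ₃)].
Numerator sine = +0.44620; denominator sine = -0.93483.
Result = 0.0516·2.409·(+0.44620) / (0.1428·(-0.93483)) = -0.41541 rad/s; magnitude 0.41541 rad/s.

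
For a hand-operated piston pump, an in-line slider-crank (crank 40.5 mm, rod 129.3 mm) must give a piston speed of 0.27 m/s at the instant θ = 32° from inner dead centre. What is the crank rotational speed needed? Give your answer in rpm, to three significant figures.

94.6

For an in-line slider-crank, |v_piston| = rω|sinθ|·[1 + r cosθ/√(L² − r² sin²θ)].
With r = 0.0405 m, L = 0.1293 m, θ = 32°: the bracketed kinematic factor |dx/dθ| = 0.027243 m.
ω = v/|dx/dθ| = 0.27/0.027243 = 9.9109 rad/s.
N = 60ω/(2π) = 94.642 rpm.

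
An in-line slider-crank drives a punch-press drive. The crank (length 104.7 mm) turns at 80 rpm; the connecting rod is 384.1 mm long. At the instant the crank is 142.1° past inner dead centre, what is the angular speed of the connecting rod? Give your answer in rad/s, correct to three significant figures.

ω = 8.378 rad/s (converted from 80 rpm).
The rod makes angle φ with the slider axis where L sinφ = r sinθ; differentiating, L cosφ·φ̇ = r ω cosθ.
L cosφ = √(L² − r² sin²θ) = 0.37868 m.
|ω_rod| = r ω |cosθ| / √(L² − r² sin²θ) = 0.1047·8.378·0.78908/0.37868 = 1.8278 rad/s.

1.83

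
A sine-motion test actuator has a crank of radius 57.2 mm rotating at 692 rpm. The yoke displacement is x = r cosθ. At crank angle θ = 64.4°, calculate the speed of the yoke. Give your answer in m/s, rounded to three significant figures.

3.74

ω = 72.47 rad/s (from 692 rpm).
x = r cosθ ⇒ ẋ = −rω sinθ.
|v| = rω|sinθ| = 0.0572·72.47·|sin 64.4°| = 3.7381 m/s.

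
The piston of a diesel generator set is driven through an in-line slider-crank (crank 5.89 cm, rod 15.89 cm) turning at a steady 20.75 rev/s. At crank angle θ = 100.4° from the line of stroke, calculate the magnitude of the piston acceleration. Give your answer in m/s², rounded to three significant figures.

ω = 2π·20.8 = 130.4 rad/s
x(θ) = r cosθ + √(L² − r² sin²θ); with ω constant, a = ω²·d²x/dθ².
d²x/dθ² = −r cosθ − r²(cos2θ)/√u − r⁴ sin²2θ/(4u^{3/2}),  u = L² − r² sin²θ = 0.0218931 m².
Substituting r = 0.0589 m, L = 0.1589 m, θ = 100.4°: d²x/dθ² = +0.032434 m.
a = ω²·d²x/dθ² = (130.4)²·(+0.032434) = +551.31 m/s²;  |a| = 551.31 m/s².

551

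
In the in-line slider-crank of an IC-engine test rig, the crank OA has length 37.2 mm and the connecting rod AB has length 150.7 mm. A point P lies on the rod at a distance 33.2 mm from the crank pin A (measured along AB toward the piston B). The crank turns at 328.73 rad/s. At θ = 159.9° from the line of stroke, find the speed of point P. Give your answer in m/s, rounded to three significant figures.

9.80

ω = 328.7 rad/s.  Crank-pin speed |V_A| = rω = 12.229 m/s, perpendicular to OA.
Rod angle: sinφ = −(r/L) sinθ ⇒ φ = -4.866°; ω_rod = −rω cosθ/√(L²−r²sin²θ) = +76.48 rad/s.
V_P = V_A + ω_rod × AP, with AP = 0.0332 m along the rod.
Components: V_Px = −rω sinθ − a·ω_rod·sinφ = -3.9871 m/s;  V_Py = rω cosθ + a·ω_rod·cosφ = -8.954 m/s.
|V_P| = √(V_Px² + V_Py²) = 9.8016 m/s.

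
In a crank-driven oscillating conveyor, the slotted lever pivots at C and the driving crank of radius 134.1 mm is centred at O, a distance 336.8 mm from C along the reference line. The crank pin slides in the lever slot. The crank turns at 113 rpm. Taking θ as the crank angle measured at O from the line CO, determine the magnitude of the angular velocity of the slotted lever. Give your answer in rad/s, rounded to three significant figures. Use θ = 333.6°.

3.26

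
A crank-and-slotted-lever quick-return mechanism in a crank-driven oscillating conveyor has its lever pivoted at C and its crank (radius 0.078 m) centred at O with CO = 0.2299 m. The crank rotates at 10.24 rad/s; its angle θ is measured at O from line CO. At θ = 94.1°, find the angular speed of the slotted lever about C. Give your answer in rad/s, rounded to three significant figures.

ω = 10.24 rad/s
Crank pin A relative to C: A = (d + r cosθ, r sinθ); lever angle φ = atan2(r sinθ, d + r cosθ).
Differentiating tanφ: φ̇ = rω(d cosθ + r)/(d² + r² + 2dr cosθ).
d² + r² + 2dr cosθ = |CA|² = 0.0563738 m²;  d cosθ + r = +0.061563 m.
|ω_lever| = |0.078·10.24·+0.061563| / 0.0563738 = 0.87224 rad/s.

0.872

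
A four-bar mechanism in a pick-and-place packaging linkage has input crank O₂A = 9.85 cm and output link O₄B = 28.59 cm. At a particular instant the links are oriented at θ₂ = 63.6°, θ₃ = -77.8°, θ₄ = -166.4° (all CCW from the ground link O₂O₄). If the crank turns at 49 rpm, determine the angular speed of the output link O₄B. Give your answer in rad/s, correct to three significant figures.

1.10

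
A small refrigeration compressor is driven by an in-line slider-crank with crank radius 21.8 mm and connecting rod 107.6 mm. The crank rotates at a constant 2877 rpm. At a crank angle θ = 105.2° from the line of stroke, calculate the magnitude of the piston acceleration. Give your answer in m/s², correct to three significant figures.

ω = 2π·2877/60 = 301.3 rad/s
x(θ) = r cosθ + √(L² − r² sin²θ); with ω constant, a = ω²·d²x/dθ².
d²x/dθ² = −r cosθ − r²(cos2θ)/√u − r⁴ sin²2θ/(4u^{3/2}),  u = L² − r² sin²θ = 0.0111352 m².
Substituting r = 0.0218 m, L = 0.1076 m, θ = 105.2°: d²x/dθ² = +0.0095879 m.
a = ω²·d²x/dθ² = (301.3)²·(+0.0095879) = +870.28 m/s²;  |a| = 870.28 m/s².

870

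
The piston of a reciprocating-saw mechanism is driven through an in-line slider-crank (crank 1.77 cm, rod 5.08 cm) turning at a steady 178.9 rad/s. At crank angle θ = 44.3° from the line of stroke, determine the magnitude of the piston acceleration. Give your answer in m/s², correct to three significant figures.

417

ω = 178.9 rad/s
x(θ) = r cosθ + √(L² − r² sin²θ); with ω constant, a = ω²·d²x/dθ².
d²x/dθ² = −r cosθ − r²(cos2θ)/√u − r⁴ sin²2θ/(4u^{3/2}),  u = L² − r² sin²θ = 0.00242782 m².
Substituting r = 0.0177 m, L = 0.0508 m, θ = 44.3°: d²x/dθ² = -0.013028 m.
a = ω²·d²x/dθ² = (178.9)²·(-0.013028) = -416.97 m/s²;  |a| = 416.97 m/s².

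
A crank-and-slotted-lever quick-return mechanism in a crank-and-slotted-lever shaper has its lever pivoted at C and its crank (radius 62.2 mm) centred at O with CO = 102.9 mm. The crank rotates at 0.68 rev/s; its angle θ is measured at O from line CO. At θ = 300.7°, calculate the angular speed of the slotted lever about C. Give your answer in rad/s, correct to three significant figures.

ω = 4.273 rad/s (from 0.68 rev/s).
Crank pin A relative to C: A = (d + r cosθ, r sinθ); lever angle φ = atan2(r sinθ, d + r cosθ).
Differentiating tanφ: φ̇ = rω(d cosθ + r)/(d² + r² + 2dr cosθ).
d² + r² + 2dr cosθ = |CA|² = 0.0209926 m²;  d cosθ + r = +0.11473 m.
|ω_lever| = |0.0622·4.273·+0.11473| / 0.0209926 = 1.4525 rad/s.

1.45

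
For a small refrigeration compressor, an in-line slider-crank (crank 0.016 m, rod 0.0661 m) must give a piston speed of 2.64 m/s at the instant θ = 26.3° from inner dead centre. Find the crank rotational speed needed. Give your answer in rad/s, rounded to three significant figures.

For an in-line slider-crank, |v_piston| = rω|sinθ|·[1 + r cosθ/√(L² − r² sin²θ)].
With r = 0.016 m, L = 0.0661 m, θ = 26.3°: the bracketed kinematic factor |dx/dθ| = 0.0086364 m.
ω = v/|dx/dθ| = 2.64/0.0086364 = 305.68 rad/s.

306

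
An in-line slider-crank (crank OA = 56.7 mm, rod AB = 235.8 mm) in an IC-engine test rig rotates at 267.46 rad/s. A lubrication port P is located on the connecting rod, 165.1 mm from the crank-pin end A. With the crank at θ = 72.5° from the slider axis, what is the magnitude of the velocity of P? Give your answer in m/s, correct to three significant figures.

ω = 267.5 rad/s.  Crank-pin speed |V_A| = rω = 15.165 m/s, perpendicular to OA.
Rod angle: sinφ = −(r/L) sinθ ⇒ φ = -13.258°; ω_rod = −rω cosθ/√(L²−r²sin²θ) = -19.869 rad/s.
V_P = V_A + ω_rod × AP, with AP = 0.1651 m along the rod.
Components: V_Px = −rω sinθ − a·ω_rod·sinφ = -15.215 m/s;  V_Py = rω cosθ + a·ω_rod·cosφ = +1.3673 m/s.
|V_P| = √(V_Px² + V_Py²) = 15.277 m/s.

15.3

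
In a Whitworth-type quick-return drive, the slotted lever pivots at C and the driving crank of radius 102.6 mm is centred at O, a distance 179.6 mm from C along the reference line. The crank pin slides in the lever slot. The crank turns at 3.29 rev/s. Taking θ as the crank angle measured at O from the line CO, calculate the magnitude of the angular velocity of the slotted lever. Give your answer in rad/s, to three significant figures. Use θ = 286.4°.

6.11

ω = 20.67 rad/s (from 3.29 rev/s).
Crank pin A relative to C: A = (d + r cosθ, r sinθ); lever angle φ = atan2(r sinθ, d + r cosθ).
Differentiating tanφ: φ̇ = rω(d cosθ + r)/(d² + r² + 2dr cosθ).
d² + r² + 2dr cosθ = |CA|² = 0.0531883 m²;  d cosθ + r = +0.15331 m.
|ω_lever| = |0.1026·20.67·+0.15331| / 0.0531883 = 6.1133 rad/s.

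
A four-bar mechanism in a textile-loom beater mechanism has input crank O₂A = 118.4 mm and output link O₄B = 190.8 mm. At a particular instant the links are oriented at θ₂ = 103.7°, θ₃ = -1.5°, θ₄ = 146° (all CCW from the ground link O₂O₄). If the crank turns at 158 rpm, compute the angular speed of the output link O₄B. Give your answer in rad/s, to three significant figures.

18.4

ω₂ = 16.55 rad/s (from 158 rpm).
Differentiating the loop-closure r₂e^{iθ₂}+r₃e^{iθ₃}=r₁+r₄e^{iθ₄} gives r₂ω₂e^{iθ₂}+r₃ω₃e^{iθ₃}=r₄ω₄e^{iθ₄}.
Eliminating the other unknown: ω₄ = r₂ω₂ sin(θ₂−θ₃) / [r₄ sin(θ₄−θ₃)].
Numerator sine = +0.96502; denominator sine = +0.53730.
Result = 0.1184·16.55·(+0.96502) / (0.1908·(+0.53730)) = +18.441 rad/s; magnitude 18.441 rad/s.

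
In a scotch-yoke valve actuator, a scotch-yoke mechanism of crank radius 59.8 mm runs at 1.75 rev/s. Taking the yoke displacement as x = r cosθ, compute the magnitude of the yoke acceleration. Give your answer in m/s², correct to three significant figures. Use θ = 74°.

1.99

ω = 11 rad/s (from 1.75 rev/s).
x = r cosθ ⇒ ẍ = −rω² cosθ (ω constant).
|a| = rω²|cosθ| = 0.0598·(11)²·|cos 74°| = 1.9929 m/s².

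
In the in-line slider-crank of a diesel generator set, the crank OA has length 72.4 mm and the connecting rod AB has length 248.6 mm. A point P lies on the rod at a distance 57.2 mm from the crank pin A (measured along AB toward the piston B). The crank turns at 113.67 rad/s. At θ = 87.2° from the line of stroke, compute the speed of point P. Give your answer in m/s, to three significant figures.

8.25

ω = 113.7 rad/s.  Crank-pin speed |V_A| = rω = 8.2297 m/s, perpendicular to OA.
Rod angle: sinφ = −(r/L) sinθ ⇒ φ = -16.911°; ω_rod = −rω cosθ/√(L²−r²sin²θ) = -1.6902 rad/s.
V_P = V_A + ω_rod × AP, with AP = 0.0572 m along the rod.
Components: V_Px = −rω sinθ − a·ω_rod·sinφ = -8.248 m/s;  V_Py = rω cosθ + a·ω_rod·cosφ = +0.30952 m/s.
|V_P| = √(V_Px² + V_Py²) = 8.2538 m/s.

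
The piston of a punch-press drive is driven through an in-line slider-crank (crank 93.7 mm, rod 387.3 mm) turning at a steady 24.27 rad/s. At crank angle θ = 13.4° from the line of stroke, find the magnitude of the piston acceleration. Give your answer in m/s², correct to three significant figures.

ω = 24.27 rad/s
x(θ) = r cosθ + √(L² − r² sin²θ); with ω constant, a = ω²·d²x/dθ².
d²x/dθ² = −r cosθ − r²(cos2θ)/√u − r⁴ sin²2θ/(4u^{3/2}),  u = L² − r² sin²θ = 0.14953 m².
Substituting r = 0.0937 m, L = 0.3873 m, θ = 13.4°: d²x/dθ² = -0.11148 m.
a = ω²·d²x/dθ² = (24.27)²·(-0.11148) = -65.667 m/s²;  |a| = 65.667 m/s².

65.7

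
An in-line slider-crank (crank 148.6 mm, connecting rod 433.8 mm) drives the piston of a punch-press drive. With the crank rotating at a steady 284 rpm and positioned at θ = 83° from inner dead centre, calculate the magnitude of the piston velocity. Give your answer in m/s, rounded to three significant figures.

4.58

ω = 2π·284/60 = 29.74 rad/s
For an in-line slider-crank, x = r cosθ + √(L² − r² sin²θ), so v = −rω sinθ·[1 + r cosθ/√(L² − r² sin²θ)].
With r = 0.1486 m, L = 0.4338 m, θ = 83°: √(L² − r² sin²θ) = 0.40796 m.
v = −0.1486·29.74·0.99255·[1 + 0.1486·0.12187/0.40796] = -4.5812 m/s.
|v| = 4.5812 m/s.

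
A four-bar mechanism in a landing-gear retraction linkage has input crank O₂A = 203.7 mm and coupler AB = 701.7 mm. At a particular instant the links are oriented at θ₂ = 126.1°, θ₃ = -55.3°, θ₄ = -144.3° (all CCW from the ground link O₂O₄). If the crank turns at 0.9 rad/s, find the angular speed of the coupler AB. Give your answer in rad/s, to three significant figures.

0.261

ω₂ = 0.9 rad/s
Differentiating the loop-closure r₂e^{iθ₂}+r₃e^{iθ₃}=r₁+r₄e^{iθ₄} gives r₂ω₂e^{iθ₂}+r₃ω₃e^{iθ₃}=r₄ω₄e^{iθ₄}.
Eliminating the other unknown: ω₃ = r₂ω₂ sin(θ₄−θ₂) / [r₃ sin(θ₃−θ₄)].
Numerator sine = +0.99998; denominator sine = +0.99985.
Result = 0.2037·0.9·(+0.99998) / (0.7017·(+0.99985)) = +0.2613 rad/s; magnitude 0.2613 rad/s.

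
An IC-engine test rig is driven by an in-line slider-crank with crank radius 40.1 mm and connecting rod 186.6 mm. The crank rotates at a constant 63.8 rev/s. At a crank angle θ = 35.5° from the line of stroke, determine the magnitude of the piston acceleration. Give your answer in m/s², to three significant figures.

5720

ω = 2π·63.8 = 400.9 rad/s
x(θ) = r cosθ + √(L² − r² sin²θ); with ω constant, a = ω²·d²x/dθ².
d²x/dθ² = −r cosθ − r²(cos2θ)/√u − r⁴ sin²2θ/(4u^{3/2}),  u = L² − r² sin²θ = 0.0342773 m².
Substituting r = 0.0401 m, L = 0.1866 m, θ = 35.5°: d²x/dθ² = -0.035565 m.
a = ω²·d²x/dθ² = (400.9)²·(-0.035565) = -5715.1 m/s²;  |a| = 5715.1 m/s².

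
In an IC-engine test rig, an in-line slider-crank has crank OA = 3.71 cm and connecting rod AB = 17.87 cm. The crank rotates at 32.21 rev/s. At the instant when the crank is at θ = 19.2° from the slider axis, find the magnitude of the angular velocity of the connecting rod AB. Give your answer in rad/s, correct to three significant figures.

39.8

ω = 202.4 rad/s (converted from 32.21 rev/s).
The rod makes angle φ with the slider axis where L sinφ = r sinθ; differentiating, L cosφ·φ̇ = r ω cosθ.
L cosφ = √(L² − r² sin²θ) = 0.17828 m.
|ω_rod| = r ω |cosθ| / √(L² − r² sin²θ) = 0.0371·202.4·0.94438/0.17828 = 39.772 rad/s.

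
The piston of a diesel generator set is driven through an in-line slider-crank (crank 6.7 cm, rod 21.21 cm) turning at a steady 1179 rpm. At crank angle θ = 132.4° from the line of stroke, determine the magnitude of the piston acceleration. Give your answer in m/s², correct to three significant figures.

ω = 2π·1179/60 = 123.5 rad/s
x(θ) = r cosθ + √(L² − r² sin²θ); with ω constant, a = ω²·d²x/dθ².
d²x/dθ² = −r cosθ − r²(cos2θ)/√u − r⁴ sin²2θ/(4u^{3/2}),  u = L² − r² sin²θ = 0.0425385 m².
Substituting r = 0.067 m, L = 0.2121 m, θ = 132.4°: d²x/dθ² = +0.046581 m.
a = ω²·d²x/dθ² = (123.5)²·(+0.046581) = +710.06 m/s²;  |a| = 710.06 m/s².

710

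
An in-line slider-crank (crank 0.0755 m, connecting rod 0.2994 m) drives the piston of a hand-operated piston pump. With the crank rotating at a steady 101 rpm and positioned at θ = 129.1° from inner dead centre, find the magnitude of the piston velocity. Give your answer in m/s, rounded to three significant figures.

0.519

ω = 2π·101/60 = 10.58 rad/s
For an in-line slider-crank, x = r cosθ + √(L² − r² sin²θ), so v = −rω sinθ·[1 + r cosθ/√(L² − r² sin²θ)].
With r = 0.0755 m, L = 0.2994 m, θ = 129.1°: √(L² − r² sin²θ) = 0.29361 m.
v = −0.0755·10.58·0.77605·[1 + 0.0755·-0.63068/0.29361] = -0.5192 m/s.
|v| = 0.5192 m/s.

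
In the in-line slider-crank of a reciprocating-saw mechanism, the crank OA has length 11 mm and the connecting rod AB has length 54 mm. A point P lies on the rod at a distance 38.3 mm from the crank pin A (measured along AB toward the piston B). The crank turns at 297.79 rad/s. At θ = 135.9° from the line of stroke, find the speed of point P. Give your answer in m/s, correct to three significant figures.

ω = 297.8 rad/s.  Crank-pin speed |V_A| = rω = 3.2757 m/s, perpendicular to OA.
Rod angle: sinφ = −(r/L) sinθ ⇒ φ = -8.150°; ω_rod = −rω cosθ/√(L²−r²sin²θ) = +44.007 rad/s.
V_P = V_A + ω_rod × AP, with AP = 0.0383 m along the rod.
Components: V_Px = −rω sinθ − a·ω_rod·sinφ = -2.0407 m/s;  V_Py = rω cosθ + a·ω_rod·cosφ = -0.68393 m/s.
|V_P| = √(V_Px² + V_Py²) = 2.1522 m/s.

2.15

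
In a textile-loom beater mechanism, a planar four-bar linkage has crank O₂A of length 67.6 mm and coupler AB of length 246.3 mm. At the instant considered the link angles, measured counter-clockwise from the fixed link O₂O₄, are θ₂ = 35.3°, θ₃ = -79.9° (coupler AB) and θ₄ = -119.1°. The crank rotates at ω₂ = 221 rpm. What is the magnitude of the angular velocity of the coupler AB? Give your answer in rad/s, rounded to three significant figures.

4.34

ω₂ = 23.14 rad/s (from 221 rpm).
Differentiating the loop-closure r₂e^{iθ₂}+r₃e^{iθ₃}=r₁+r₄e^{iθ₄} gives r₂ω₂e^{iθ₂}+r₃ω₃e^{iθ₃}=r₄ω₄e^{iθ₄}.
Eliminating the other unknown: ω₃ = r₂ω₂ sin(θ₄−θ₂) / [r₃ sin(θ₃−θ₄)].
Numerator sine = -0.43209; denominator sine = +0.63203.
Result = 0.0676·23.14·(-0.43209) / (0.2463·(+0.63203)) = -4.3425 rad/s; magnitude 4.3425 rad/s.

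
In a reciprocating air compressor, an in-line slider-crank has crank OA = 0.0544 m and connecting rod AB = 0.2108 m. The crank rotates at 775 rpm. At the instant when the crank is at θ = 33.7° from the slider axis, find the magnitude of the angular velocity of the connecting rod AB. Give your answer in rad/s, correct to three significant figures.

17.6

ω = 81.16 rad/s (converted from 775 rpm).
The rod makes angle φ with the slider axis where L sinφ = r sinθ; differentiating, L cosφ·φ̇ = r ω cosθ.
L cosφ = √(L² − r² sin²θ) = 0.20863 m.
|ω_rod| = r ω |cosθ| / √(L² − r² sin²θ) = 0.0544·81.16·0.83195/0.20863 = 17.606 rad/s.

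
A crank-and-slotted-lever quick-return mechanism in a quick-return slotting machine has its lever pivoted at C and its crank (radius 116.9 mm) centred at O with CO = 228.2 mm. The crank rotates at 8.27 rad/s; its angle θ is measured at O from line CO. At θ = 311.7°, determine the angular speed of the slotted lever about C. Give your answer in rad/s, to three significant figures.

2.57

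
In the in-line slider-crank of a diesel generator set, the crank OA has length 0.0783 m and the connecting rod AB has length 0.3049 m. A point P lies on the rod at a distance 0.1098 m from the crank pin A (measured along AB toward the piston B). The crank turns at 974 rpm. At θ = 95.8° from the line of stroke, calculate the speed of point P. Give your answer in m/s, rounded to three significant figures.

ω = 102 rad/s.  Crank-pin speed |V_A| = rω = 7.9864 m/s, perpendicular to OA.
Rod angle: sinφ = −(r/L) sinθ ⇒ φ = -14.803°; ω_rod = −rω cosθ/√(L²−r²sin²θ) = +2.7379 rad/s.
V_P = V_A + ω_rod × AP, with AP = 0.1098 m along the rod.
Components: V_Px = −rω sinθ − a·ω_rod·sinφ = -7.8687 m/s;  V_Py = rω cosθ + a·ω_rod·cosφ = -0.51643 m/s.
|V_P| = √(V_Px² + V_Py²) = 7.8856 m/s.

7.89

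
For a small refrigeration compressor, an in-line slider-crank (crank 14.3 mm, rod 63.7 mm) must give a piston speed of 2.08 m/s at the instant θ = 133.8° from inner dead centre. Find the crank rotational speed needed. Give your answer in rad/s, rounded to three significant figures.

For an in-line slider-crank, |v_piston| = rω|sinθ|·[1 + r cosθ/√(L² − r² sin²θ)].
With r = 0.0143 m, L = 0.0637 m, θ = 133.8°: the bracketed kinematic factor |dx/dθ| = 0.008696 m.
ω = v/|dx/dθ| = 2.08/0.008696 = 239.19 rad/s.

239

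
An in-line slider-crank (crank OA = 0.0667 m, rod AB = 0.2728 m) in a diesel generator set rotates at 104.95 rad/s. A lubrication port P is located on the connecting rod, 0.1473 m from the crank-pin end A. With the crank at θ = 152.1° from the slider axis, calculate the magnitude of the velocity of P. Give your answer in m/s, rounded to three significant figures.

4.06

ω = 105 rad/s.  Crank-pin speed |V_A| = rω = 7.0002 m/s, perpendicular to OA.
Rod angle: sinφ = −(r/L) sinθ ⇒ φ = -6.570°; ω_rod = −rω cosθ/√(L²−r²sin²θ) = +22.828 rad/s.
V_P = V_A + ω_rod × AP, with AP = 0.1473 m along the rod.
Components: V_Px = −rω sinθ − a·ω_rod·sinφ = -2.8909 m/s;  V_Py = rω cosθ + a·ω_rod·cosφ = -2.8461 m/s.
|V_P| = √(V_Px² + V_Py²) = 4.0568 m/s.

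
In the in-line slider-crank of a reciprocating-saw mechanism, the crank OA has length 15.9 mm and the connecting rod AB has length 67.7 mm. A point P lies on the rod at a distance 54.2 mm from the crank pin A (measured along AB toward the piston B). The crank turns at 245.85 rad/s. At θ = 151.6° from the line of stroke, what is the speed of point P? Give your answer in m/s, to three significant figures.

ω = 245.8 rad/s.  Crank-pin speed |V_A| = rω = 3.909 m/s, perpendicular to OA.
Rod angle: sinφ = −(r/L) sinθ ⇒ φ = -6.414°; ω_rod = −rω cosθ/√(L²−r²sin²θ) = +51.111 rad/s.
V_P = V_A + ω_rod × AP, with AP = 0.0542 m along the rod.
Components: V_Px = −rω sinθ − a·ω_rod·sinφ = -1.5498 m/s;  V_Py = rω cosθ + a·ω_rod·cosφ = -0.68568 m/s.
|V_P| = √(V_Px² + V_Py²) = 1.6947 m/s.

1.69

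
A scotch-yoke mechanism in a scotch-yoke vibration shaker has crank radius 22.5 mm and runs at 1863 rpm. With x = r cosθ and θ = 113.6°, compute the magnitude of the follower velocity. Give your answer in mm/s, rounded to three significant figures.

ω = 195.1 rad/s (from 1863 rpm).
x = r cosθ ⇒ ẋ = −rω sinθ.
|v| = rω|sinθ| = 0.0225·195.1·|sin 113.6°| = 4.0225 m/s = 4022.5 mm/s.

4020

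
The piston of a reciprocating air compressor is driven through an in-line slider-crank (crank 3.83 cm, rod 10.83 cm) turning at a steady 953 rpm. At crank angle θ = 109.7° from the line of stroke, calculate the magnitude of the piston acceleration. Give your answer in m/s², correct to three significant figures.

237

ω = 2π·953/60 = 99.8 rad/s
x(θ) = r cosθ + √(L² − r² sin²θ); with ω constant, a = ω²·d²x/dθ².
d²x/dθ² = −r cosθ − r²(cos2θ)/√u − r⁴ sin²2θ/(4u^{3/2}),  u = L² − r² sin²θ = 0.0104287 m².
Substituting r = 0.0383 m, L = 0.1083 m, θ = 109.7°: d²x/dθ² = +0.023807 m.
a = ω²·d²x/dθ² = (99.8)²·(+0.023807) = +237.11 m/s²;  |a| = 237.11 m/s².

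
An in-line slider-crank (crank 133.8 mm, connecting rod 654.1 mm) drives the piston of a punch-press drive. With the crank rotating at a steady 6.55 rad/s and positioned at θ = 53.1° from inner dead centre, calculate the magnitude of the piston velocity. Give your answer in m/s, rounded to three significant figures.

ω = 6.55 rad/s
For an in-line slider-crank, x = r cosθ + √(L² − r² sin²θ), so v = −rω sinθ·[1 + r cosθ/√(L² − r² sin²θ)].
With r = 0.1338 m, L = 0.6541 m, θ = 53.1°: √(L² − r² sin²θ) = 0.64529 m.
v = −0.1338·6.55·0.79968·[1 + 0.1338·0.60042/0.64529] = -0.78809 m/s.
|v| = 0.78809 m/s.

0.788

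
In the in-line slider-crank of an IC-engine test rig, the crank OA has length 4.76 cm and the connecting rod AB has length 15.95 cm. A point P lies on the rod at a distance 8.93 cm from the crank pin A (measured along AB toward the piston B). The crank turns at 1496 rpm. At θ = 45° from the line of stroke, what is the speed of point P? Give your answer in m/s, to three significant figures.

ω = 156.7 rad/s.  Crank-pin speed |V_A| = rω = 7.4571 m/s, perpendicular to OA.
Rod angle: sinφ = −(r/L) sinθ ⇒ φ = -12.182°; ω_rod = −rω cosθ/√(L²−r²sin²θ) = -33.821 rad/s.
V_P = V_A + ω_rod × AP, with AP = 0.0893 m along the rod.
Components: V_Px = −rω sinθ − a·ω_rod·sinφ = -5.9103 m/s;  V_Py = rω cosθ + a·ω_rod·cosφ = +2.3208 m/s.
|V_P| = √(V_Px² + V_Py²) = 6.3496 m/s.

6.35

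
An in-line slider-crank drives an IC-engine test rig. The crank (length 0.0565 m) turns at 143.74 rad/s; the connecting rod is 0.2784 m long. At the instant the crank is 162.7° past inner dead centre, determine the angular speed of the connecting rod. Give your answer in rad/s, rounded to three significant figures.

27.9

ω = 143.7 rad/s
The rod makes angle φ with the slider axis where L sinφ = r sinθ; differentiating, L cosφ·φ̇ = r ω cosθ.
L cosφ = √(L² − r² sin²θ) = 0.27789 m.
|ω_rod| = r ω |cosθ| / √(L² − r² sin²θ) = 0.0565·143.7·0.95476/0.27789 = 27.903 rad/s.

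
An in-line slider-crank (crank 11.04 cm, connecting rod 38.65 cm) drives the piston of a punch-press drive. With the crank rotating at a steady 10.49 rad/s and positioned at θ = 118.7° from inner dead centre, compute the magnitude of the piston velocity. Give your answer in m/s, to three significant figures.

ω = 10.49 rad/s
For an in-line slider-crank, x = r cosθ + √(L² − r² sin²θ), so v = −rω sinθ·[1 + r cosθ/√(L² − r² sin²θ)].
With r = 0.1104 m, L = 0.3865 m, θ = 118.7°: √(L² − r² sin²θ) = 0.37417 m.
v = −0.1104·10.49·0.87715·[1 + 0.1104·-0.48022/0.37417] = -0.87189 m/s.
|v| = 0.87189 m/s.

0.872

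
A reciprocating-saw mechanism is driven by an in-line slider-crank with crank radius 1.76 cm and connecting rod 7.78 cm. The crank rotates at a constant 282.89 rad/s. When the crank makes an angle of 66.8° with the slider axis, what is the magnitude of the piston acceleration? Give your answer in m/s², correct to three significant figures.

332

ω = 282.9 rad/s
x(θ) = r cosθ + √(L² − r² sin²θ); with ω constant, a = ω²·d²x/dθ².
d²x/dθ² = −r cosθ − r²(cos2θ)/√u − r⁴ sin²2θ/(4u^{3/2}),  u = L² − r² sin²θ = 0.00579115 m².
Substituting r = 0.0176 m, L = 0.0778 m, θ = 66.8°: d²x/dθ² = -0.0041549 m.
a = ω²·d²x/dθ² = (282.9)²·(-0.0041549) = -332.5 m/s²;  |a| = 332.5 m/s².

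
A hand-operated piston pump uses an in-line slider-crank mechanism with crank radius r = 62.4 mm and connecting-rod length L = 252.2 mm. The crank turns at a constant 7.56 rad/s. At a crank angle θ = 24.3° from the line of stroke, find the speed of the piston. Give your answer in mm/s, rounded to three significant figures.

238

ω = 7.56 rad/s
For an in-line slider-crank, x = r cosθ + √(L² − r² sin²θ), so v = −rω sinθ·[1 + r cosθ/√(L² − r² sin²θ)].
With r = 0.0624 m, L = 0.2522 m, θ = 24.3°: √(L² − r² sin²θ) = 0.25089 m.
v = −0.0624·7.56·0.41151·[1 + 0.0624·0.91140/0.25089] = -0.23813 m/s.
|v| = 0.23813 m/s = 238.13 mm/s.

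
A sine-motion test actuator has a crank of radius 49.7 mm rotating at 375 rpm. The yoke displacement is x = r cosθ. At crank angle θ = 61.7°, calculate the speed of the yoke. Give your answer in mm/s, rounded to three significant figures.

1720

ω = 39.27 rad/s (from 375 rpm).
x = r cosθ ⇒ ẋ = −rω sinθ.
|v| = rω|sinθ| = 0.0497·39.27·|sin 61.7°| = 1.7184 m/s = 1718.4 mm/s.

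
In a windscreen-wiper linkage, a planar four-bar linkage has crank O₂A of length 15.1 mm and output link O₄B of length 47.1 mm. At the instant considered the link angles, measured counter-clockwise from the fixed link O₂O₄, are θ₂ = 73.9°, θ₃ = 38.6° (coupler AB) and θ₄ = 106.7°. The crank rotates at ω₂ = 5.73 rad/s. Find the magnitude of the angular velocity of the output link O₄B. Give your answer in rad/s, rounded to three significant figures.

1.14

ω₂ = 5.73 rad/s
Differentiating the loop-closure r₂e^{iθ₂}+r₃e^{iθ₃}=r₁+r₄e^{iθ₄} gives r₂ω₂e^{iθ₂}+r₃ω₃e^{iθ₃}=r₄ω₄e^{iθ₄}.
Eliminating the other unknown: ω₄ = r₂ω₂ sin(θ₂−θ₃) / [r₄ sin(θ₄−θ₃)].
Numerator sine = +0.57786; denominator sine = +0.92784.
Result = 0.0151·5.73·(+0.57786) / (0.0471·(+0.92784)) = +1.1441 rad/s; magnitude 1.1441 rad/s.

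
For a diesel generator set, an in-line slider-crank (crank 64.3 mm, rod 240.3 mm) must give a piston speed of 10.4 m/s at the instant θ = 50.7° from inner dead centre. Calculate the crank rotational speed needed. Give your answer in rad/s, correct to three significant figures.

178

For an in-line slider-crank, |v_piston| = rω|sinθ|·[1 + r cosθ/√(L² − r² sin²θ)].
With r = 0.0643 m, L = 0.2403 m, θ = 50.7°: the bracketed kinematic factor |dx/dθ| = 0.058378 m.
ω = v/|dx/dθ| = 10.4/0.058378 = 178.15 rad/s.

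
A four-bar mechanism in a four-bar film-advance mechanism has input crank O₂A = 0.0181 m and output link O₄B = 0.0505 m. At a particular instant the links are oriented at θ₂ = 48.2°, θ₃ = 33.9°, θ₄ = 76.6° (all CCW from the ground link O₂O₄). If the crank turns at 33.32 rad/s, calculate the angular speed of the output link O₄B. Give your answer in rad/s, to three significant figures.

ω₂ = 33.32 rad/s
Differentiating the loop-closure r₂e^{iθ₂}+r₃e^{iθ₃}=r₁+r₄e^{iθ₄} gives r₂ω₂e^{iθ₂}+r₃ω₃e^{iθ₃}=r₄ω₄e^{iθ₄}.
Eliminating the other unknown: ω₄ = r₂ω₂ sin(θ₂−θ₃) / [r₄ sin(θ₄−θ₃)].
Numerator sine = +0.24700; denominator sine = +0.67816.
Result = 0.0181·33.32·(+0.24700) / (0.0505·(+0.67816)) = +4.3497 rad/s; magnitude 4.3497 rad/s.

4.35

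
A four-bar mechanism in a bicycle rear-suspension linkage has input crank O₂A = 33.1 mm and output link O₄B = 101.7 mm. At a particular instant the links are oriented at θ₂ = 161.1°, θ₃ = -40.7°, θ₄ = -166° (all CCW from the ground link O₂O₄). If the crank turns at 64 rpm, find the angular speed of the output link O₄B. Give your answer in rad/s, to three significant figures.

0.993

ω₂ = 6.702 rad/s (from 64 rpm).
Differentiating the loop-closure r₂e^{iθ₂}+r₃e^{iθ₃}=r₁+r₄e^{iθ₄} gives r₂ω₂e^{iθ₂}+r₃ω₃e^{iθ₃}=r₄ω₄e^{iθ₄}.
Eliminating the other unknown: ω₄ = r₂ω₂ sin(θ₂−θ₃) / [r₄ sin(θ₄−θ₃)].
Numerator sine = -0.37137; denominator sine = -0.81614.
Result = 0.0331·6.702·(-0.37137) / (0.1017·(-0.81614)) = +0.99256 rad/s; magnitude 0.99256 rad/s.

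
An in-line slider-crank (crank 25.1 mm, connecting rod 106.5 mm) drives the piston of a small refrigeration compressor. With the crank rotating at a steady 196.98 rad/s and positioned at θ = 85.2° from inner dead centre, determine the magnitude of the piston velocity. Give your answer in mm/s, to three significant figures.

5030

ω = 197 rad/s
For an in-line slider-crank, x = r cosθ + √(L² − r² sin²θ), so v = −rω sinθ·[1 + r cosθ/√(L² − r² sin²θ)].
With r = 0.0251 m, L = 0.1065 m, θ = 85.2°: √(L² − r² sin²θ) = 0.10352 m.
v = −0.0251·197·0.99649·[1 + 0.0251·0.08368/0.10352] = -5.0268 m/s.
|v| = 5.0268 m/s = 5026.8 mm/s.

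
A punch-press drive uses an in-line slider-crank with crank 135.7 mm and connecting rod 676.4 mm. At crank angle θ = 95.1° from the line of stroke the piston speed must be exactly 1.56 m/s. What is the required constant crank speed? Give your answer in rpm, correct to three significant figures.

112

For an in-line slider-crank, |v_piston| = rω|sinθ|·[1 + r cosθ/√(L² − r² sin²θ)].
With r = 0.1357 m, L = 0.6764 m, θ = 95.1°: the bracketed kinematic factor |dx/dθ| = 0.1327 m.
ω = v/|dx/dθ| = 1.56/0.1327 = 11.756 rad/s.
N = 60ω/(2π) = 112.26 rpm.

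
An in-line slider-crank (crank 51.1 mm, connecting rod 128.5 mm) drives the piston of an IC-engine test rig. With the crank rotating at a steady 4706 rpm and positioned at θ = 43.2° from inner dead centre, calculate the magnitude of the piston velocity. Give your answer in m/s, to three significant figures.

22.4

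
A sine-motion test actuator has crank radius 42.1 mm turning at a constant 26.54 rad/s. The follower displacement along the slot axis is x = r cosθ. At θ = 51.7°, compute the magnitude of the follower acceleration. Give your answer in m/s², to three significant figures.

ω = 26.54 rad/s
x = r cosθ ⇒ ẍ = −rω² cosθ (ω constant).
|a| = rω²|cosθ| = 0.0421·(26.54)²·|cos 51.7°| = 18.379 m/s².

18.4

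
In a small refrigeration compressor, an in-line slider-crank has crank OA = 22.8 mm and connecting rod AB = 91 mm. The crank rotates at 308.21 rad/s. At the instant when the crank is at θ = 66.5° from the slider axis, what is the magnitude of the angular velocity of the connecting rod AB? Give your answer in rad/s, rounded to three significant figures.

31.6

ω = 308.2 rad/s
The rod makes angle φ with the slider axis where L sinφ = r sinθ; differentiating, L cosφ·φ̇ = r ω cosθ.
L cosφ = √(L² − r² sin²θ) = 0.088565 m.
|ω_rod| = r ω |cosθ| / √(L² − r² sin²θ) = 0.0228·308.2·0.39875/0.088565 = 31.639 rad/s.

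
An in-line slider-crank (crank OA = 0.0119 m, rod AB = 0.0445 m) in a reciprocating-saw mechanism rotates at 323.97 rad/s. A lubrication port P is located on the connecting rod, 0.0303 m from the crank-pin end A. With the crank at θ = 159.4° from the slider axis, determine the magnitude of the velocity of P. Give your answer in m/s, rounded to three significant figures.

ω = 324 rad/s.  Crank-pin speed |V_A| = rω = 3.8552 m/s, perpendicular to OA.
Rod angle: sinφ = −(r/L) sinθ ⇒ φ = -5.399°; ω_rod = −rω cosθ/√(L²−r²sin²θ) = +81.457 rad/s.
V_P = V_A + ω_rod × AP, with AP = 0.0303 m along the rod.
Components: V_Px = −rω sinθ − a·ω_rod·sinφ = -1.1242 m/s;  V_Py = rω cosθ + a·ω_rod·cosφ = -1.1516 m/s.
|V_P| = √(V_Px² + V_Py²) = 1.6093 m/s.

1.61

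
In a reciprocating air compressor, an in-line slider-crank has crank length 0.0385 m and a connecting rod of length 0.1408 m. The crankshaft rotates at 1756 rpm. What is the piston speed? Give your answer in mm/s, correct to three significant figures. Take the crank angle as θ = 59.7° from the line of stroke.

ω = 2π·1756/60 = 183.9 rad/s
For an in-line slider-crank, x = r cosθ + √(L² − r² sin²θ), so v = −rω sinθ·[1 + r cosθ/√(L² − r² sin²θ)].
With r = 0.0385 m, L = 0.1408 m, θ = 59.7°: √(L² − r² sin²θ) = 0.13682 m.
v = −0.0385·183.9·0.86340·[1 + 0.0385·0.50453/0.13682] = -6.9804 m/s.
|v| = 6.9804 m/s = 6980.4 mm/s.

6980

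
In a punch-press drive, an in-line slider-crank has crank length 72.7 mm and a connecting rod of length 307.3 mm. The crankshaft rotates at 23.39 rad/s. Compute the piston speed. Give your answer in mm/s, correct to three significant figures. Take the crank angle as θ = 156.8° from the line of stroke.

524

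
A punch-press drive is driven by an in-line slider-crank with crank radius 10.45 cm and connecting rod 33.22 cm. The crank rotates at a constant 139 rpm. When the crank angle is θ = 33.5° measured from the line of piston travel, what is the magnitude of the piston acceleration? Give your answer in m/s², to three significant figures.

ω = 2π·139/60 = 14.56 rad/s
x(θ) = r cosθ + √(L² − r² sin²θ); with ω constant, a = ω²·d²x/dθ².
d²x/dθ² = −r cosθ − r²(cos2θ)/√u − r⁴ sin²2θ/(4u^{3/2}),  u = L² − r² sin²θ = 0.10703 m².
Substituting r = 0.1045 m, L = 0.3322 m, θ = 33.5°: d²x/dθ² = -0.1009 m.
a = ω²·d²x/dθ² = (14.56)²·(-0.1009) = -21.38 m/s²;  |a| = 21.38 m/s².

21.4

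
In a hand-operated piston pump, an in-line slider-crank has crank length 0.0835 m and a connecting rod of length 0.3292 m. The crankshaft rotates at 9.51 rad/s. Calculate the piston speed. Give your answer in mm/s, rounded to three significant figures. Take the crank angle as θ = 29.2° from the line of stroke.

ω = 9.51 rad/s
For an in-line slider-crank, x = r cosθ + √(L² − r² sin²θ), so v = −rω sinθ·[1 + r cosθ/√(L² − r² sin²θ)].
With r = 0.0835 m, L = 0.3292 m, θ = 29.2°: √(L² − r² sin²θ) = 0.32667 m.
v = −0.0835·9.51·0.48786·[1 + 0.0835·0.87292/0.32667] = -0.47384 m/s.
|v| = 0.47384 m/s = 473.84 mm/s.

474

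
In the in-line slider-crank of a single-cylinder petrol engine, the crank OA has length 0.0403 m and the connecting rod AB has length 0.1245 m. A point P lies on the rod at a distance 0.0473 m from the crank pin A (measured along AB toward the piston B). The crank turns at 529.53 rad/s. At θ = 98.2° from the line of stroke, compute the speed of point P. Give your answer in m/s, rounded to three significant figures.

20.8

ω = 529.5 rad/s.  Crank-pin speed |V_A| = rω = 21.34 m/s, perpendicular to OA.
Rod angle: sinφ = −(r/L) sinθ ⇒ φ = -18.686°; ω_rod = −rω cosθ/√(L²−r²sin²θ) = +25.808 rad/s.
V_P = V_A + ω_rod × AP, with AP = 0.0473 m along the rod.
Components: V_Px = −rω sinθ − a·ω_rod·sinφ = -20.731 m/s;  V_Py = rω cosθ + a·ω_rod·cosφ = -1.8873 m/s.
|V_P| = √(V_Px² + V_Py²) = 20.817 m/s.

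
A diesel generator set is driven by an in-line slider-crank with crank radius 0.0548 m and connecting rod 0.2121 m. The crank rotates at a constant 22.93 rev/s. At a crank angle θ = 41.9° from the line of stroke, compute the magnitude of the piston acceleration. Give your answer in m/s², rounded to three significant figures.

884

ω = 2π·22.9 = 144.1 rad/s
x(θ) = r cosθ + √(L² − r² sin²θ); with ω constant, a = ω²·d²x/dθ².
d²x/dθ² = −r cosθ − r²(cos2θ)/√u − r⁴ sin²2θ/(4u^{3/2}),  u = L² − r² sin²θ = 0.0436471 m².
Substituting r = 0.0548 m, L = 0.2121 m, θ = 41.9°: d²x/dθ² = -0.042585 m.
a = ω²·d²x/dθ² = (144.1)²·(-0.042585) = -883.94 m/s²;  |a| = 883.94 m/s².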